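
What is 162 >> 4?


0b10100010 >> 4 = 0b1010 = 10

10


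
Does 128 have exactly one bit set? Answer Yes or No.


0b10000000. Only one bit set => Yes

Yes


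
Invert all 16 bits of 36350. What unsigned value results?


36350 ^ 65535 = 29185

29185


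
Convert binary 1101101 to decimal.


1101101 in decimal = 109

109


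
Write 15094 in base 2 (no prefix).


15094 = 11101011110110 in binary

11101011110110


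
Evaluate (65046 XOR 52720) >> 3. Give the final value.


Step 1: 65046 ^ 52720 = 13286
Step 2: 13286 >> 3 = 1660

1660


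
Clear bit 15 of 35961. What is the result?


35961 & ~(1 << 15) = 3193

3193


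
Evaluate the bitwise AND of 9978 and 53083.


0b10011011111010 & 0b1100111101011011 = 0b11001011010 = 1626

1626


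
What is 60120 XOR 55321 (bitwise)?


0b1110101011011000 ^ 0b1101100000011001 = 0b11001011000001 = 12993

12993


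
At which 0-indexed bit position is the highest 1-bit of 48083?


0b1011101111010011. Highest set bit at position 15

15


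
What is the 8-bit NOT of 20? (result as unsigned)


~0b10100 = 0b11101011 = 235 (8-bit unsigned)

235


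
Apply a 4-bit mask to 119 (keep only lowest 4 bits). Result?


119 & 15 = 7

7


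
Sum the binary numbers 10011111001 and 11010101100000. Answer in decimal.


10011111001 + 11010101100000 = 11101001011001 = 14937

14937


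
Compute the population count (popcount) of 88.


0b1011000 has 3 set bits

3


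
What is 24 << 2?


0b11000 << 2 = 0b1100000 = 96

96


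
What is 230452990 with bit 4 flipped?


230452990 ^ (1 << 4) = 230452990 ^ 16 = 230452974

230452974


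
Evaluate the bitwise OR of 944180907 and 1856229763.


0b111000010001110000111010101011 | 0b1101110101000111101000110000011 = 0b1111110111001111101111110101011 = 2129125291

2129125291


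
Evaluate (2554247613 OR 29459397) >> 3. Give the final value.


Step 1: 2554247613 | 29459397 = 2583673853
Step 2: 2583673853 >> 3 = 322959231

322959231


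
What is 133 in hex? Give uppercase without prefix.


133 = 85 hex

85


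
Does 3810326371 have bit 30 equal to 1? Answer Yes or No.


0b11100011000111001111011101100011, bit 30 = 1. Yes

Yes


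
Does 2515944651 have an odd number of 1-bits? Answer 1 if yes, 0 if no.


0b10010101111101100100010011001011 has 17 ones => parity 1

1


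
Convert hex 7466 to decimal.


7466 hex = 29798 decimal

29798


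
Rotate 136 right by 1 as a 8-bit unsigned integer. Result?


Rotate 0b10001000 right by 1 (8-bit) = 0b1000100 = 68

68


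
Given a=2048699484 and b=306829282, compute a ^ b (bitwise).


2048699484 ^ 306829282 = 1750432702

1750432702


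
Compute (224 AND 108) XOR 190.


Step 1: 224 & 108 = 96
Step 2: 96 ^ 190 = 222

222


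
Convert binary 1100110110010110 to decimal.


1100110110010110 in decimal = 52630

52630


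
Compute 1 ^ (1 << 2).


1 ^ (1 << 2) = 1 ^ 4 = 5

5


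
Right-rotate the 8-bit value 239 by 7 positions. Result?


Rotate 0b11101111 right by 7 (8-bit) = 0b11011111 = 223

223


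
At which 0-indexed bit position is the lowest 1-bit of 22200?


0b101011010111000. Lowest set bit at position 3

3


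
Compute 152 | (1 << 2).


152 | (1 << 2) = 152 | 4 = 156

156


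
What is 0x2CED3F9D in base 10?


2CED3F9D hex = 753745821 decimal

753745821


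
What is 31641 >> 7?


0b111101110011001 >> 7 = 0b11110111 = 247

247


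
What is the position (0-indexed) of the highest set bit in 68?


0b1000100. Highest set bit at position 6

6


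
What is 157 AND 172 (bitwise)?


0b10011101 & 0b10101100 = 0b10001100 = 140

140


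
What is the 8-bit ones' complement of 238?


238 ^ 255 = 17

17


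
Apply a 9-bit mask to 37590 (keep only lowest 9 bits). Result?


37590 & 511 = 214

214


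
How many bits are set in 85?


0b1010101 has 4 set bits

4


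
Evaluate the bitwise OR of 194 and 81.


0b11000010 | 0b1010001 = 0b11010011 = 211

211


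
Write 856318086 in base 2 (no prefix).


856318086 = 110011000010100110000010000110 in binary

110011000010100110000010000110


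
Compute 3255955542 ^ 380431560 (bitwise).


0b11000010000100011111000001010110 ^ 0b10110101011001110110011001000 = 0b11010100101111010001110010011110 = 3569163422

3569163422


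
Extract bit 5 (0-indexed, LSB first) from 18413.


0b100011111101101, position 5 = 1

1


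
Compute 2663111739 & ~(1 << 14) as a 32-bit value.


2663111739 & ~(1 << 14) = 2663095355

2663095355


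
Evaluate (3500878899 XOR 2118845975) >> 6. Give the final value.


Step 1: 3500878899 ^ 2118845975 = 2933926436
Step 2: 2933926436 >> 6 = 45842600

45842600


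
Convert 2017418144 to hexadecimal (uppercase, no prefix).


2017418144 = 783F5BA0 hex

783F5BA0


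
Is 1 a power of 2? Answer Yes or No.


0b1. Only one bit set => Yes

Yes


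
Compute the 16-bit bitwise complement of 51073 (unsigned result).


~0b1100011110000001 = 0b11100001111110 = 14462 (16-bit unsigned)

14462


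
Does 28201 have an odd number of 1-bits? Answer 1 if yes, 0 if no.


0b110111000101001 has 8 ones => parity 0

0


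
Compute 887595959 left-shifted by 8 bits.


0b110100111001111010001110110111 << 8 = 0b11010011100111101000111011011100000000 = 227224565504

227224565504


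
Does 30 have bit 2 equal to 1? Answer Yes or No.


0b11110, bit 2 = 1. Yes

Yes


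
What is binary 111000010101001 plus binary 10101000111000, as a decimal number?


111000010101001 + 10101000111000 = 1001101011100001 = 39649

39649


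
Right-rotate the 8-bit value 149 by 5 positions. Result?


Rotate 0b10010101 right by 5 (8-bit) = 0b10101100 = 172

172


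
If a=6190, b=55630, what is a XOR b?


6190 ^ 55630 = 49504

49504


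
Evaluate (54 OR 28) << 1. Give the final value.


Step 1: 54 | 28 = 62
Step 2: 62 << 1 = 124

124


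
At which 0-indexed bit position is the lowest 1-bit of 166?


0b10100110. Lowest set bit at position 1

1


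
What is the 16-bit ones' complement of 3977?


3977 ^ 65535 = 61558

61558


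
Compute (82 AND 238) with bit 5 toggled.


Step 1: 82 & 238 = 66
Step 2: 66 ^ (1 << 5) = 66 ^ 32 = 98

98


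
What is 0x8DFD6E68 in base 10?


8DFD6E68 hex = 2382196328 decimal

2382196328


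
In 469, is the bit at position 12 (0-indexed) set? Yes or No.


0b111010101, bit 12 = 0. No

No


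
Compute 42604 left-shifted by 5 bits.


0b1010011001101100 << 5 = 0b101001100110110000000 = 1363328

1363328


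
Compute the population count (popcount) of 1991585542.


0b1110110101101010010111100000110 has 17 set bits

17


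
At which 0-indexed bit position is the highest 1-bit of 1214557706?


0b1001000011001001010111000001010. Highest set bit at position 30

30


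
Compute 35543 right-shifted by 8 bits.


0b1000101011010111 >> 8 = 0b10001010 = 138

138


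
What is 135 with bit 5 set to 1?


135 | (1 << 5) = 135 | 32 = 167

167


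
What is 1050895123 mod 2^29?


1050895123 & 536870911 = 514024211

514024211


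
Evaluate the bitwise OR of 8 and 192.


0b1000 | 0b11000000 = 0b11001000 = 200

200


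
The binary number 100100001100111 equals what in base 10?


100100001100111 in decimal = 18535

18535


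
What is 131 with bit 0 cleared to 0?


131 & ~(1 << 0) = 130

130


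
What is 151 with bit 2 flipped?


151 ^ (1 << 2) = 151 ^ 4 = 147

147


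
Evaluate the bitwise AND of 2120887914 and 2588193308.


0b1111110011010100010111001101010 & 0b10011010010001001011001000011100 = 0b11010010000000010001000001000 = 440410632

440410632


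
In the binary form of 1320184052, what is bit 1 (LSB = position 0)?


0b1001110101100000110100011110100, position 1 = 0

0


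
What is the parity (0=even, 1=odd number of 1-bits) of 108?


0b1101100 has 4 ones => parity 0

0


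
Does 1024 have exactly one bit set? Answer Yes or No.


0b10000000000. Only one bit set => Yes

Yes


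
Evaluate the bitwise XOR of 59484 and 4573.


0b1110100001011100 ^ 0b1000111011101 = 0b1111100110000001 = 63873

63873


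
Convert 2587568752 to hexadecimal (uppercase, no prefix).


2587568752 = 9A3B2A70 hex

9A3B2A70


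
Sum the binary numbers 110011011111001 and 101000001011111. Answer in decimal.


110011011111001 + 101000001011111 = 1011011101011000 = 46936

46936


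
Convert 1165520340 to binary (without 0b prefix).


1165520340 = 1000101011110000110110111010100 in binary

1000101011110000110110111010100


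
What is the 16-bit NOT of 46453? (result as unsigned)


~0b1011010101110101 = 0b100101010001010 = 19082 (16-bit unsigned)

19082


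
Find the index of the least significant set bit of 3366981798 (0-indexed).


0b11001000101100000001000010100110. Lowest set bit at position 1

1


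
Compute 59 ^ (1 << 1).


59 ^ (1 << 1) = 59 ^ 2 = 57

57


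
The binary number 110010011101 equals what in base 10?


110010011101 in decimal = 3229

3229


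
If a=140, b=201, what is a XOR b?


140 ^ 201 = 69

69


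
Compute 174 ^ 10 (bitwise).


0b10101110 ^ 0b1010 = 0b10100100 = 164

164


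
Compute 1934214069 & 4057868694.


0b1110011010010011100001110110101 & 0b11110001110111100010100110010110 = 0b1110001010010000000000110010100 = 1900544404

1900544404


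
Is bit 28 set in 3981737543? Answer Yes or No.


0b11101101010101000111111001000111, bit 28 = 0. No

No


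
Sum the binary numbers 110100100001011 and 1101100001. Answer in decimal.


110100100001011 + 1101100001 = 110110001101100 = 27756

27756


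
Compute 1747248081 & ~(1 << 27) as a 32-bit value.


1747248081 & ~(1 << 27) = 1613030353

1613030353


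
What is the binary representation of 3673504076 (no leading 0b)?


3673504076 = 11011010111101010011100101001100 in binary

11011010111101010011100101001100


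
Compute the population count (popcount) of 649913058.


0b100110101111001110001011100010 has 16 set bits

16


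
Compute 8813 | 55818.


0b10001001101101 | 0b1101101000001010 = 0b1111101001101111 = 64111

64111


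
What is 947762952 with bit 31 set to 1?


947762952 | (1 << 31) = 947762952 | 2147483648 = 3095246600

3095246600


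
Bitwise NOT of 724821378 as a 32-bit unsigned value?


~0b101011001100111110010110000010 = 0b11010100110011000001101001111101 = 3570145917 (32-bit unsigned)

3570145917


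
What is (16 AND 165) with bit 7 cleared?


Step 1: 16 & 165 = 0
Step 2: 0 & ~(1 << 7) = 0

0


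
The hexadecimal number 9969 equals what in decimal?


9969 hex = 39273 decimal

39273


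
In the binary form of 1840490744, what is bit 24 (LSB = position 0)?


0b1101101101100111010100011111000, position 24 = 1

1


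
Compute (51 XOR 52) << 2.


Step 1: 51 ^ 52 = 7
Step 2: 7 << 2 = 28

28


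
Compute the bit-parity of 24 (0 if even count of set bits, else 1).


0b11000 has 2 ones => parity 0

0


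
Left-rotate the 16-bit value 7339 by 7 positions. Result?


Rotate 0b1110010101011 left by 7 (16-bit) = 0b101010110001110 = 21902

21902


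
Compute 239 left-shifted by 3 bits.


0b11101111 << 3 = 0b11101111000 = 1912

1912


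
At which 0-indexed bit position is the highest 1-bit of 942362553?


0b111000001010110100111110111001. Highest set bit at position 29

29


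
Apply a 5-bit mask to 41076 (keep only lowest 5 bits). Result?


41076 & 31 = 20

20


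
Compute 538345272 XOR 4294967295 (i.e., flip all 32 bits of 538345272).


538345272 ^ 4294967295 = 3756622023

3756622023


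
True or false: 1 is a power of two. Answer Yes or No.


0b1. Only one bit set => Yes

Yes


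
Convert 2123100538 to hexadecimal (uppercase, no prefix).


2123100538 = 7E8BF17A hex

7E8BF17A


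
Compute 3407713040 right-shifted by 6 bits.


0b11001011000111011001001100010000 >> 6 = 0b11001011000111011001001100 = 53245516

53245516


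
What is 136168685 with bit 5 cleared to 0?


136168685 & ~(1 << 5) = 136168653

136168653


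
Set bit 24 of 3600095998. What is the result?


3600095998 | (1 << 24) = 3600095998 | 16777216 = 3616873214

3616873214


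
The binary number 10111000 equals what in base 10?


10111000 in decimal = 184

184


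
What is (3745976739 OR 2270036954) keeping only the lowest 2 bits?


Step 1: 3745976739 | 2270036954 = 3746501627
Step 2: 3746501627 & 3 = 3

3


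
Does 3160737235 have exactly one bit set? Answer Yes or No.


0b10111100011001010000010111010011. Multiple bits set => No

No


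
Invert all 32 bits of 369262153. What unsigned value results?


369262153 ^ 4294967295 = 3925705142

3925705142


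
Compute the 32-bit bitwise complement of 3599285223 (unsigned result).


~0b11010110100010001011101111100111 = 0b101001011101110100010000011000 = 695682072 (32-bit unsigned)

695682072


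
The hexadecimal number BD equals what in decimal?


BD hex = 189 decimal

189


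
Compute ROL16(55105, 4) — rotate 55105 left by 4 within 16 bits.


Rotate 0b1101011101000001 left by 4 (16-bit) = 0b111010000011101 = 29725

29725


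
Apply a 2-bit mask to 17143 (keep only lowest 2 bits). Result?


17143 & 3 = 3

3


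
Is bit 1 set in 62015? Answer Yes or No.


0b1111001000111111, bit 1 = 1. Yes

Yes


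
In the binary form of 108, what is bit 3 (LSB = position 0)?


0b1101100, position 3 = 1

1


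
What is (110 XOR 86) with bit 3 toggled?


Step 1: 110 ^ 86 = 56
Step 2: 56 ^ (1 << 3) = 56 ^ 8 = 48

48


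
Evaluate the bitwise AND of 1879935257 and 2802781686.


0b1110000000011011000100100011001 & 0b10100111000011110000110111110110 = 0b100000000011010000100100010000 = 537725200

537725200


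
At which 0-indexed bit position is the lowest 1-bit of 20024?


0b100111000111000. Lowest set bit at position 3

3


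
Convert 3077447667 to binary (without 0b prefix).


3077447667 = 10110111011011100001111111110011 in binary

10110111011011100001111111110011


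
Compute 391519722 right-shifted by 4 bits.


0b10111010101100001110111101010 >> 4 = 0b1011101010110000111011110 = 24469982

24469982


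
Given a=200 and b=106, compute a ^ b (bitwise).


200 ^ 106 = 162

162


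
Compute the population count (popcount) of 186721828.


0b1011001000010010011000100100 has 10 set bits

10


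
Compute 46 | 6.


0b101110 | 0b110 = 0b101110 = 46

46


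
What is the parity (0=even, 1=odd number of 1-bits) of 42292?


0b1010010100110100 has 7 ones => parity 1

1


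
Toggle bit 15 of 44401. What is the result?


44401 ^ (1 << 15) = 44401 ^ 32768 = 11633

11633


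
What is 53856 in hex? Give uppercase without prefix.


53856 = D260 hex

D260


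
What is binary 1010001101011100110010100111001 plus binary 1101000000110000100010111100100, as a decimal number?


1010001101011100110010100111001 + 1101000000110000100010111100100 = 10111001110001101010101100011101 = 3116804893

3116804893


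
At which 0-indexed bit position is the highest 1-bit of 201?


0b11001001. Highest set bit at position 7

7


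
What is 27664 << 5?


0b110110000010000 << 5 = 0b11011000001000000000 = 885248

885248


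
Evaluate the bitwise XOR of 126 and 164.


0b1111110 ^ 0b10100100 = 0b11011010 = 218

218


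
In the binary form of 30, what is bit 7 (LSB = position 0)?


0b11110, position 7 = 0

0


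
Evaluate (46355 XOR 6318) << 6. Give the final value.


Step 1: 46355 ^ 6318 = 44477
Step 2: 44477 << 6 = 2846528

2846528


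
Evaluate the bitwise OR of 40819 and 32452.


0b1001111101110011 | 0b111111011000100 = 0b1111111111110111 = 65527

65527


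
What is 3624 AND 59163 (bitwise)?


0b111000101000 & 0b1110011100011011 = 0b11000001000 = 1544

1544


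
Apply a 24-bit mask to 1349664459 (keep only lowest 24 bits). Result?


1349664459 & 16777215 = 7487179

7487179


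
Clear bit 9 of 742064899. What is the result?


742064899 & ~(1 << 9) = 742064387

742064387


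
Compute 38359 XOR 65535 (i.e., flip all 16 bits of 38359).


38359 ^ 65535 = 27176

27176


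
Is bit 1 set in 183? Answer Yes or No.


0b10110111, bit 1 = 1. Yes

Yes


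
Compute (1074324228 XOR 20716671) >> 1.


Step 1: 1074324228 ^ 20716671 = 1093992315
Step 2: 1093992315 >> 1 = 546996157

546996157


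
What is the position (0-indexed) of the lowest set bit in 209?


0b11010001. Lowest set bit at position 0

0


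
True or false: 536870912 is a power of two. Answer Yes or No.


0b100000000000000000000000000000. Only one bit set => Yes

Yes


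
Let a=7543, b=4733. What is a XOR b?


7543 ^ 4733 = 3850

3850


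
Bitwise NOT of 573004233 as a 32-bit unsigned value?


~0b100010001001110101100111001001 = 0b11011101110110001010011000110110 = 3721963062 (32-bit unsigned)

3721963062


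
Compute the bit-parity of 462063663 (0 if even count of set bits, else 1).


0b11011100010101000100000101111 has 14 ones => parity 0

0


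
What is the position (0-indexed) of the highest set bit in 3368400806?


0b11001000110001011011011110100110. Highest set bit at position 31

31


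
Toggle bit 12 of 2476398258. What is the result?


2476398258 ^ (1 << 12) = 2476398258 ^ 4096 = 2476394162

2476394162


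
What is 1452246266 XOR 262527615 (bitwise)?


0b1010110100011111000010011111010 ^ 0b1111101001011101101001111111 = 0b1011001001010100101111010000101 = 1495948933

1495948933


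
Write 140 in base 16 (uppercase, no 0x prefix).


140 = 8C hex

8C


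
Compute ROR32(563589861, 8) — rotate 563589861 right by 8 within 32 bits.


Rotate 0b100001100101111011001011100101 right by 8 (32-bit) = 0b11100101001000011001011110110010 = 3844183986

3844183986


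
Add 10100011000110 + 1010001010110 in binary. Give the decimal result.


10100011000110 + 1010001010110 = 11110100011100 = 15644

15644


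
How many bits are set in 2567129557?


0b10011001000000110100100111010101 has 14 set bits

14


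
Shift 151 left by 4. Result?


0b10010111 << 4 = 0b100101110000 = 2416

2416


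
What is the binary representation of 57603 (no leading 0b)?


57603 = 1110000100000011 in binary

1110000100000011


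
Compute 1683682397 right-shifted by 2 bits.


0b1100100010110101111010001011101 >> 2 = 0b11001000101101011110100010111 = 420920599

420920599


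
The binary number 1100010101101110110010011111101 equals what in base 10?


1100010101101110110010011111101 in decimal = 1656186109

1656186109


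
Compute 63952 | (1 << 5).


63952 | (1 << 5) = 63952 | 32 = 63984

63984


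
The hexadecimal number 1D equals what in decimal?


1D hex = 29 decimal

29


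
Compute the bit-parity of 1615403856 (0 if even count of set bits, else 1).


0b1100000010010010001101101010000 has 11 ones => parity 1

1


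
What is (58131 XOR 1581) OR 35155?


Step 1: 58131 ^ 1581 = 58686
Step 2: 58686 | 35155 = 60799

60799


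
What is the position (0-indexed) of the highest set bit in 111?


0b1101111. Highest set bit at position 6

6


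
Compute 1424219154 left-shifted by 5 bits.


0b1010100111000111101110000010010 << 5 = 0b101010011100011110111000001001000000 = 45575012928

45575012928


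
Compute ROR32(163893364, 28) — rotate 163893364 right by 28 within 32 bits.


Rotate 0b1001110001001101000001110100 right by 28 (32-bit) = 0b10011100010011010000011101000000 = 2622293824

2622293824


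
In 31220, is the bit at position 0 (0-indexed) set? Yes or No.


0b111100111110100, bit 0 = 0. No

No


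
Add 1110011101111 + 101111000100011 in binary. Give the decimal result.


1110011101111 + 101111000100011 = 111101100010010 = 31506

31506


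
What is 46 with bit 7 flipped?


46 ^ (1 << 7) = 46 ^ 128 = 174

174


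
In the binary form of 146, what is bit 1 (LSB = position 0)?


0b10010010, position 1 = 1

1


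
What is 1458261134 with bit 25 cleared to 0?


1458261134 & ~(1 << 25) = 1424706702

1424706702


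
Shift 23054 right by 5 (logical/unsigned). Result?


0b101101000001110 >> 5 = 0b1011010000 = 720

720


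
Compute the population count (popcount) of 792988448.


0b101111010001000000101100100000 has 11 set bits

11


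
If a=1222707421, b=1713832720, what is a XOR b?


1222707421 ^ 1713832720 = 784731085

784731085


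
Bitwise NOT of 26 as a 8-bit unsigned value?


~0b11010 = 0b11100101 = 229 (8-bit unsigned)

229


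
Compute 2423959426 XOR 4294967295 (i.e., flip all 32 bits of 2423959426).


2423959426 ^ 4294967295 = 1871007869

1871007869


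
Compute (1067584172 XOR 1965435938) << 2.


Step 1: 1067584172 ^ 1965435938 = 1250174606
Step 2: 1250174606 << 2 = 5000698424

5000698424


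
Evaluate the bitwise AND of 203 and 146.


0b11001011 & 0b10010010 = 0b10000010 = 130

130


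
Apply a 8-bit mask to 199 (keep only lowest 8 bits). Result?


199 & 255 = 199

199


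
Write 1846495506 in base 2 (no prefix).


1846495506 = 1101110000011110100100100010010 in binary

1101110000011110100100100010010


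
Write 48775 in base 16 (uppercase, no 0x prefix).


48775 = BE87 hex

BE87


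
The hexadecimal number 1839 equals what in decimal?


1839 hex = 6201 decimal

6201


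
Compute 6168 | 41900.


0b1100000011000 | 0b1010001110101100 = 0b1011101110111100 = 48060

48060


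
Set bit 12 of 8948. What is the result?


8948 | (1 << 12) = 8948 | 4096 = 13044

13044


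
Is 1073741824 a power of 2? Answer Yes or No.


0b1000000000000000000000000000000. Only one bit set => Yes

Yes


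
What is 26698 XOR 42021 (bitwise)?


0b110100001001010 ^ 0b1010010000100101 = 0b1100110001101111 = 52335

52335


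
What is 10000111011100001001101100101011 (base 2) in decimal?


10000111011100001001101100101011 in decimal = 2272303915

2272303915


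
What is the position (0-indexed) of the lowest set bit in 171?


0b10101011. Lowest set bit at position 0

0


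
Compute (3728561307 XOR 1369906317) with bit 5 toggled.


Step 1: 3728561307 ^ 1369906317 = 2409252886
Step 2: 2409252886 ^ (1 << 5) = 2409252886 ^ 32 = 2409252918

2409252918


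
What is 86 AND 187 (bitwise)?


0b1010110 & 0b10111011 = 0b10010 = 18

18


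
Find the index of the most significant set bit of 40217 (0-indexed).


0b1001110100011001. Highest set bit at position 15

15


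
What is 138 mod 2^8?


138 & 255 = 138

138


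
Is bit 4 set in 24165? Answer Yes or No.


0b101111001100101, bit 4 = 0. No

No


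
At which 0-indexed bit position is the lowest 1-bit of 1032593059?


0b111101100011000001111010100011. Lowest set bit at position 0

0


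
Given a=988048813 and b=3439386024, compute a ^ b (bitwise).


988048813 ^ 3439386024 = 4158959621

4158959621


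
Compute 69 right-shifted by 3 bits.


0b1000101 >> 3 = 0b1000 = 8

8


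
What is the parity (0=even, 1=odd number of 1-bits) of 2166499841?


0b10000001001000100010101000000001 has 8 ones => parity 0

0


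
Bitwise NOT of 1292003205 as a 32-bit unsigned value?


~0b1001101000000100110011110000101 = 0b10110010111111011001100001111010 = 3002964090 (32-bit unsigned)

3002964090


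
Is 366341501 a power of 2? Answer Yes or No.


0b10101110101011110110101111101. Multiple bits set => No

No


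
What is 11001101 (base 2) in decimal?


11001101 in decimal = 205

205


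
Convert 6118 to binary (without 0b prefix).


6118 = 1011111100110 in binary

1011111100110


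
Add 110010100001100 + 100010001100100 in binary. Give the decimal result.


110010100001100 + 100010001100100 = 1010100101110000 = 43376

43376


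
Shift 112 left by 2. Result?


0b1110000 << 2 = 0b111000000 = 448

448


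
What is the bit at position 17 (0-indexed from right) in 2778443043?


0b10100101100110111010110100100011, position 17 = 1

1


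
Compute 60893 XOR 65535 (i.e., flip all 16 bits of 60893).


60893 ^ 65535 = 4642

4642


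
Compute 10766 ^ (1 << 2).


10766 ^ (1 << 2) = 10766 ^ 4 = 10762

10762


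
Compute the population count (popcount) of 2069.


0b100000010101 has 4 set bits

4


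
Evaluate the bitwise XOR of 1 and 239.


0b1 ^ 0b11101111 = 0b11101110 = 238

238


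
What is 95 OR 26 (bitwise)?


0b1011111 | 0b11010 = 0b1011111 = 95

95


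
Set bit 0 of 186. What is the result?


186 | (1 << 0) = 186 | 1 = 187

187


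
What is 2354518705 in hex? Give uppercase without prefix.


2354518705 = 8C571AB1 hex

8C571AB1


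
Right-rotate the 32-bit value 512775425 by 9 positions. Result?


Rotate 0b11110100100000101010100000001 right by 9 (32-bit) = 0b10000000100011110100100000101010 = 2156873770

2156873770


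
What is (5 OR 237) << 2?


Step 1: 5 | 237 = 237
Step 2: 237 << 2 = 948

948


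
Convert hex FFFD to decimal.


FFFD hex = 65533 decimal

65533


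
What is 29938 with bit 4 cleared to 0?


29938 & ~(1 << 4) = 29922

29922


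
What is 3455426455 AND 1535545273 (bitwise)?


0b11001101111101011001111110010111 & 0b1011011100001101000111110111001 = 0b1001001100001001000111110010001 = 1233424273

1233424273


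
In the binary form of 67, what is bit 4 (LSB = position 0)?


0b1000011, position 4 = 0

0


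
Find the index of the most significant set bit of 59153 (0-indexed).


0b1110011100010001. Highest set bit at position 15

15


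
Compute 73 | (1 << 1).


73 | (1 << 1) = 73 | 2 = 75

75


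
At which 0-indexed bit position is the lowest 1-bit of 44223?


0b1010110010111111. Lowest set bit at position 0

0


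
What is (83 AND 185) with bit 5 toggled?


Step 1: 83 & 185 = 17
Step 2: 17 ^ (1 << 5) = 17 ^ 32 = 49

49


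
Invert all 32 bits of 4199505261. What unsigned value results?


4199505261 ^ 4294967295 = 95462034

95462034


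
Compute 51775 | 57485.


0b1100101000111111 | 0b1110000010001101 = 0b1110101010111111 = 60095

60095


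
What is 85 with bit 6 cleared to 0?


85 & ~(1 << 6) = 21

21


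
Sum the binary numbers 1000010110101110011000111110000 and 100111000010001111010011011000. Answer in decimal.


1000010110101110011000111110000 + 100111000010001111010011011000 = 1101001111000000010011011001000 = 1776297672

1776297672


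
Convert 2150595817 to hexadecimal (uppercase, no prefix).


2150595817 = 802F7CE9 hex

802F7CE9


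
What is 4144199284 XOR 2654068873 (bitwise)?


0b11110111000000110111011001110100 ^ 0b10011110001100011110000010001001 = 0b1101001001100101001011011111101 = 1764923133

1764923133


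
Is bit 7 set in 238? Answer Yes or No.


0b11101110, bit 7 = 1. Yes

Yes


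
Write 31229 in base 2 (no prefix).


31229 = 111100111111101 in binary

111100111111101


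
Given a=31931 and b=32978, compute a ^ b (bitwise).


31931 ^ 32978 = 64617

64617


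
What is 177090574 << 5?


0b1010100011100011000000001110 << 5 = 0b101010001110001100000000111000000 = 5666898368

5666898368


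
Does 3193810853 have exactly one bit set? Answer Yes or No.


0b10111110010111011010111110100101. Multiple bits set => No

No


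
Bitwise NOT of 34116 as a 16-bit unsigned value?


~0b1000010101000100 = 0b111101010111011 = 31419 (16-bit unsigned)

31419


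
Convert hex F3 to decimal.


F3 hex = 243 decimal

243


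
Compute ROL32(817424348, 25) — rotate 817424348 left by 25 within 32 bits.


Rotate 0b110000101110001110011111011100 left by 25 (32-bit) = 0b10111000011000010111000111001111 = 3093393871

3093393871


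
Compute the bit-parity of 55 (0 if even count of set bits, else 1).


0b110111 has 5 ones => parity 1

1


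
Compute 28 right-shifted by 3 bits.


0b11100 >> 3 = 0b11 = 3

3


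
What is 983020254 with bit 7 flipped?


983020254 ^ (1 << 7) = 983020254 ^ 128 = 983020126

983020126


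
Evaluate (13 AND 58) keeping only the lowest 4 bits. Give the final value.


Step 1: 13 & 58 = 8
Step 2: 8 & 15 = 8

8


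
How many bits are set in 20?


0b10100 has 2 set bits

2


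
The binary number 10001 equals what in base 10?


10001 in decimal = 17

17


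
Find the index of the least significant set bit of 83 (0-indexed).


0b1010011. Lowest set bit at position 0

0


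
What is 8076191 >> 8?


0b11110110011101110011111 >> 8 = 0b111101100111011 = 31547

31547


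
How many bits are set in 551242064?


0b100000110110110100100101010000 has 12 set bits

12


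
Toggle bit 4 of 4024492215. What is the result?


4024492215 ^ (1 << 4) = 4024492215 ^ 16 = 4024492199

4024492199


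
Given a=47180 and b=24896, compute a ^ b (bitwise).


47180 ^ 24896 = 55564

55564


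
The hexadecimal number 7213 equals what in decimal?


7213 hex = 29203 decimal

29203


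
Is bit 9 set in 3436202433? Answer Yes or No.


0b11001100110100000100100111000001, bit 9 = 0. No

No


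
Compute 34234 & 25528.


0b1000010110111010 & 0b110001110111000 = 0b110111000 = 440

440


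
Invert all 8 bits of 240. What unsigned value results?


240 ^ 255 = 15

15


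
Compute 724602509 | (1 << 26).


724602509 | (1 << 26) = 724602509 | 67108864 = 791711373

791711373


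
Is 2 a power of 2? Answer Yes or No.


0b10. Only one bit set => Yes

Yes


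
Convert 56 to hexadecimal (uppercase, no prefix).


56 = 38 hex

38


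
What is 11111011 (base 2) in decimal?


11111011 in decimal = 251

251


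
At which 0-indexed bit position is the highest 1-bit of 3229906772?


0b11000000100001000111011101010100. Highest set bit at position 31

31


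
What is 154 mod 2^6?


154 & 63 = 26

26


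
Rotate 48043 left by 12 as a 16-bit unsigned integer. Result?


Rotate 0b1011101110101011 left by 12 (16-bit) = 0b1011101110111010 = 48058

48058


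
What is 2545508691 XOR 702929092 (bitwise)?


0b10010111101110010110000101010011 ^ 0b101001111001011101100011000100 = 0b10111110010111001011100110010111 = 3193747863

3193747863


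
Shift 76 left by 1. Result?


0b1001100 << 1 = 0b10011000 = 152

152


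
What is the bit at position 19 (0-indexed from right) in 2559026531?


0b10011000100001111010010101100011, position 19 = 0

0


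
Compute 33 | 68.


0b100001 | 0b1000100 = 0b1100101 = 101

101


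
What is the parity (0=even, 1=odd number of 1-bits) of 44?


0b101100 has 3 ones => parity 1

1


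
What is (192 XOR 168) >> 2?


Step 1: 192 ^ 168 = 104
Step 2: 104 >> 2 = 26

26


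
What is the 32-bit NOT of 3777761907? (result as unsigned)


~0b11100001001011000001001001110011 = 0b11110110100111110110110001100 = 517205388 (32-bit unsigned)

517205388


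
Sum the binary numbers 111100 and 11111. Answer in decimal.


111100 + 11111 = 1011011 = 91

91


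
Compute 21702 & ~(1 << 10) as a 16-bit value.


21702 & ~(1 << 10) = 20678

20678


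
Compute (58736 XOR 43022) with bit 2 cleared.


Step 1: 58736 ^ 43022 = 19838
Step 2: 19838 & ~(1 << 2) = 19834

19834


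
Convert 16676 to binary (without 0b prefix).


16676 = 100000100100100 in binary

100000100100100


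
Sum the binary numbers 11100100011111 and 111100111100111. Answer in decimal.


11100100011111 + 111100111100111 = 1011001100000110 = 45830

45830


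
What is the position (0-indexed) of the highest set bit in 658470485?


0b100111001111110111011001010101. Highest set bit at position 29

29


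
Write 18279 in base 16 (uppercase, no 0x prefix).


18279 = 4767 hex

4767


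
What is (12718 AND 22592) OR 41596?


Step 1: 12718 & 22592 = 4096
Step 2: 4096 | 41596 = 45692

45692


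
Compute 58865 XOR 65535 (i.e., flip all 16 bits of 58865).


58865 ^ 65535 = 6670

6670


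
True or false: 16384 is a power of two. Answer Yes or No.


0b100000000000000. Only one bit set => Yes

Yes


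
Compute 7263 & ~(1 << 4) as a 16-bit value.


7263 & ~(1 << 4) = 7247

7247


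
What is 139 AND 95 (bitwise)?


0b10001011 & 0b1011111 = 0b1011 = 11

11


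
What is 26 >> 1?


0b11010 >> 1 = 0b1101 = 13

13


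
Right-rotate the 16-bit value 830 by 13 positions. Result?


Rotate 0b1100111110 right by 13 (16-bit) = 0b1100111110000 = 6640

6640


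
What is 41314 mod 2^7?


41314 & 127 = 98

98


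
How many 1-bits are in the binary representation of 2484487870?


0b10010100000101100100011010111110 has 15 set bits

15


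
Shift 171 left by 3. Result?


0b10101011 << 3 = 0b10101011000 = 1368

1368


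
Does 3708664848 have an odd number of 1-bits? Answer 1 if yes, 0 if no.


0b11011101000011011011110000010000 has 15 ones => parity 1

1


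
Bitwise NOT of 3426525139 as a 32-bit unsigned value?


~0b11001100001111001001111111010011 = 0b110011110000110110000000101100 = 868442156 (32-bit unsigned)

868442156


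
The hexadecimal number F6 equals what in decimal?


F6 hex = 246 decimal

246


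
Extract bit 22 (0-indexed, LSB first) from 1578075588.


0b1011110000011111000010111000100, position 22 = 0

0


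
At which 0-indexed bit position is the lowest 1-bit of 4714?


0b1001001101010. Lowest set bit at position 1

1


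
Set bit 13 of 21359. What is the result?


21359 | (1 << 13) = 21359 | 8192 = 29551

29551


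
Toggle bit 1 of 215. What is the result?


215 ^ (1 << 1) = 215 ^ 2 = 213

213


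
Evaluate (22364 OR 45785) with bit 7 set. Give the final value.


Step 1: 22364 | 45785 = 63453
Step 2: 63453 | (1 << 7) = 63453 | 128 = 63453

63453


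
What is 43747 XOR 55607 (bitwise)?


0b1010101011100011 ^ 0b1101100100110111 = 0b111001111010100 = 29652

29652


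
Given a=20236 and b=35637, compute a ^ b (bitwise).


20236 ^ 35637 = 50233

50233


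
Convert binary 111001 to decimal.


111001 in decimal = 57

57


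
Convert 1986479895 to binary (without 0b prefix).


1986479895 = 1110110011001110100011100010111 in binary

1110110011001110100011100010111


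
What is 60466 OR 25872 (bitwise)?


0b1110110000110010 | 0b110010100010000 = 0b1110110100110010 = 60722

60722


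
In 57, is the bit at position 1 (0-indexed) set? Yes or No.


0b111001, bit 1 = 0. No

No


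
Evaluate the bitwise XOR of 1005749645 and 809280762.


0b111011111100101000010110001101 ^ 0b110000001111001010010011111010 = 0b1011110011100010000101110111 = 198058359

198058359


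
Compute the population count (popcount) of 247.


0b11110111 has 7 set bits

7


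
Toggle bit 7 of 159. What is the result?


159 ^ (1 << 7) = 159 ^ 128 = 31

31


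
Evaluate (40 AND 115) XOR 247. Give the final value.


Step 1: 40 & 115 = 32
Step 2: 32 ^ 247 = 215

215


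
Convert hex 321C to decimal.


321C hex = 12828 decimal

12828


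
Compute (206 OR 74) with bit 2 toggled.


Step 1: 206 | 74 = 206
Step 2: 206 ^ (1 << 2) = 206 ^ 4 = 202

202


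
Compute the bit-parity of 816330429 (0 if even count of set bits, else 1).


0b110000101010000011011010111101 has 15 ones => parity 1

1


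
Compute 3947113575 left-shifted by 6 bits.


0b11101011010001000010110001100111 << 6 = 0b11101011010001000010110001100111000000 = 252615268800

252615268800


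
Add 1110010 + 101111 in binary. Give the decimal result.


1110010 + 101111 = 10100001 = 161

161


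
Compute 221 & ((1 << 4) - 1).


221 & 15 = 13

13


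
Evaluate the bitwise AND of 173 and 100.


0b10101101 & 0b1100100 = 0b100100 = 36

36


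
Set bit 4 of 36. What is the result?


36 | (1 << 4) = 36 | 16 = 52

52


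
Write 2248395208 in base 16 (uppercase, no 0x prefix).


2248395208 = 8603C9C8 hex

8603C9C8


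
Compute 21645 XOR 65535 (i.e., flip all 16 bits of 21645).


21645 ^ 65535 = 43890

43890


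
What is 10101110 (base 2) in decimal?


10101110 in decimal = 174

174


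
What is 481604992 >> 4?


0b11100101101001011010110000000 >> 4 = 0b1110010110100101101011000 = 30100312

30100312


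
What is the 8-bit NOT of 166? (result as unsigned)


~0b10100110 = 0b1011001 = 89 (8-bit unsigned)

89


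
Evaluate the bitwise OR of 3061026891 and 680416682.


0b10110110011100111001000001001011 | 0b101000100011100101010110101010 = 0b10111110111111111101010111101011 = 3204437483

3204437483


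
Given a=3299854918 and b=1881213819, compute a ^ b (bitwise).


3299854918 ^ 1881213819 = 3029254461

3029254461


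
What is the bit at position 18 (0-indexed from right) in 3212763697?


0b10111111011111101110001000110001, position 18 = 1

1


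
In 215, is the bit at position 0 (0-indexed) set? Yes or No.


0b11010111, bit 0 = 1. Yes

Yes


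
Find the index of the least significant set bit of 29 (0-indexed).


0b11101. Lowest set bit at position 0

0


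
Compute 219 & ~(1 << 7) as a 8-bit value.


219 & ~(1 << 7) = 91

91


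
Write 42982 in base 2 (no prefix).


42982 = 1010011111100110 in binary

1010011111100110


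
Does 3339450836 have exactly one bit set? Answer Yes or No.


0b11000111000010111111100111010100. Multiple bits set => No

No


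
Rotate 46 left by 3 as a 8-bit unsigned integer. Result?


Rotate 0b101110 left by 3 (8-bit) = 0b1110001 = 113

113


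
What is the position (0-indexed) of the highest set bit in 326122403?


0b10011011100000011101110100011. Highest set bit at position 28

28


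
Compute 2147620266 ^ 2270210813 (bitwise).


0b10000000000000100001010110101010 ^ 0b10000111010100001010101011111101 = 0b111010100101011111101010111 = 122863447

122863447


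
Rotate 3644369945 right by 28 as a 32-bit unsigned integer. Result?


Rotate 0b11011001001110001010110000011001 right by 28 (32-bit) = 0b10010011100010101100000110011101 = 2475344285

2475344285


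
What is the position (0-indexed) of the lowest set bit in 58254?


0b1110001110001110. Lowest set bit at position 1

1


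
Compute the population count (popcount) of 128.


0b10000000 has 1 set bits

1


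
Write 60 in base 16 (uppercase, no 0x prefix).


60 = 3C hex

3C


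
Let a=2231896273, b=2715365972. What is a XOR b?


2231896273 ^ 2715365972 = 617691781

617691781


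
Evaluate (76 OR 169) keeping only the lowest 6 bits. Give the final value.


Step 1: 76 | 169 = 237
Step 2: 237 & 63 = 45

45


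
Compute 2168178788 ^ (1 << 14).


2168178788 ^ (1 << 14) = 2168178788 ^ 16384 = 2168162404

2168162404


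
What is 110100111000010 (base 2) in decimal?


110100111000010 in decimal = 27074

27074


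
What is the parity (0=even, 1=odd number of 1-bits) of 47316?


0b1011100011010100 has 8 ones => parity 0

0


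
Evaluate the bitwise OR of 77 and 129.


0b1001101 | 0b10000001 = 0b11001101 = 205

205
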